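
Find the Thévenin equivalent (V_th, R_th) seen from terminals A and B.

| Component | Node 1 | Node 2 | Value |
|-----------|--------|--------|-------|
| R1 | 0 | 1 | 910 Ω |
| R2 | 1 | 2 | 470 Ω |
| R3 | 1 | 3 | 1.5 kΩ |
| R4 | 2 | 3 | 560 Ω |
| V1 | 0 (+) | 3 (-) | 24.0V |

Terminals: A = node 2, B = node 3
Step 1 — V_th is the open-circuit voltage V_A - V_B (nothing connected across the terminals).
Nodal analysis, taking node 3 as the 0 V reference.
Source V1 fixes V_0 = 24 V.
KCL at each unknown node (sum of currents leaving = 0; resistances in Ω):
  Node 1: (V_1 - 24)/910 + (V_1 - V_2)/470 + (V_1 - 0)/1500 = 0
  Node 2: (V_2 - V_1)/470 + (V_2 - 0)/560 = 0
Collecting terms (coefficients in siemens):
  0.003893·V_1 - 0.002128·V_2 = 0.02637
  0.003913·V_2 - 0.002128·V_1 = 0
Determinant D = (0.003893)(0.003913) - (-0.002128)(-0.002128) = 0.00001071
V_1 = [(0.02637)(0.003913) - (-0.002128)(0)]/D = 9.638 V
V_2 = [(0.003893)(0) - (0.02637)(-0.002128)]/D = 5.24 V
V_th = V_2 - V_3 = 5.24 - 0 = 5.24 V
Step 2 — R_th: zero the source — replace V1 by a short circuit (node 3 merges into node 0) — and find the resistance seen between A (node 2) and B (node 0).
Reduce the network between node 2 (A) and node 0 (B) by series/parallel combination:
  Rp1 = R1 ‖ R3 (parallel, both between nodes 0 and 1) = 1/(1/910 + 1/1500) = 566.4 Ω
  Rs1 = R2 + Rp1 (series, joined only at node 1) = 470 + 566.4 = 1036 Ω
  Rp2 = R4 ‖ Rs1 (parallel, both between nodes 0 and 2) = 1/(1/560 + 1/1036) = 363.6 Ω
R_th = 363.6 Ω

Final answer: V_th = 5.24 V, R_th = 363.6 Ω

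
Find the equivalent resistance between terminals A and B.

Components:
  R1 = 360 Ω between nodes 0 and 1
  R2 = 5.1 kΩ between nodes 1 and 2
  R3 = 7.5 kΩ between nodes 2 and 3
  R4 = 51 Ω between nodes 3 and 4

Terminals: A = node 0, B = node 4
Reduce the network between node 0 (A) and node 4 (B) by series/parallel combination:
  Rs1 = R1 + R2 (series, joined only at node 1) = 360 + 5100 = 5460 Ω
  Rs2 = R3 + Rs1 (series, joined only at node 2) = 7500 + 5460 = 12960 Ω
  Rs3 = R4 + Rs2 (series, joined only at node 3) = 51 + 12960 = 13010 Ω
R_eq = 13.01 kΩ

Final answer: 13.01 kΩ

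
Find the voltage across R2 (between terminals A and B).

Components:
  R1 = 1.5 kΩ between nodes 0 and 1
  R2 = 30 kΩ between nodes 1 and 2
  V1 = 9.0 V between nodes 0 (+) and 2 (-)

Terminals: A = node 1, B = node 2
R1 and R2 are in series across V1 (node 0 → node 1 → node 2), and the output A–B is taken across R2, so this is a voltage divider.
Series current: I = V1/(R1 + R2) = 9/(1500 + 30000) = 9/31500 = 0.0002857 A
V_R2 = I × R2 = V1 × R2/(R1 + R2) = 9 × 30000/31500 = 8.571 V

Final answer: 8.571 V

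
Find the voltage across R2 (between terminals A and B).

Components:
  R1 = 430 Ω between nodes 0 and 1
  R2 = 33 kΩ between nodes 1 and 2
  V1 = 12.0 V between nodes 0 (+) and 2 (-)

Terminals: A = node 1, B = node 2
R1 and R2 are in series across V1 (node 0 → node 1 → node 2), and the output A–B is taken across R2, so this is a voltage divider.
Series current: I = V1/(R1 + R2) = 12/(430 + 33000) = 12/33430 = 0.000359 A
V_R2 = I × R2 = V1 × R2/(R1 + R2) = 12 × 33000/33430 = 11.85 V

Final answer: 11.85 V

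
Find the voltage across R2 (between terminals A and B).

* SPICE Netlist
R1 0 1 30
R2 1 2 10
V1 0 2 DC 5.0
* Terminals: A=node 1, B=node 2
R1 and R2 are in series across V1 (node 0 → node 1 → node 2), and the output A–B is taken across R2, so this is a voltage divider.
Series current: I = V1/(R1 + R2) = 5/(30 + 10) = 5/40 = 0.125 A
V_R2 = I × R2 = V1 × R2/(R1 + R2) = 5 × 10/40 = 1.25 V

Final answer: 1.25 V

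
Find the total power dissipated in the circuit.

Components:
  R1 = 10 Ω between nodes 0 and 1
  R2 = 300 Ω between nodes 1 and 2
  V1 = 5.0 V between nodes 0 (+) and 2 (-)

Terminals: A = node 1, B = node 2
Nodal analysis, taking node 2 as the 0 V reference.
Source V1 fixes V_0 = 5 V.
KCL at each unknown node (sum of currents leaving = 0; resistances in Ω):
  Node 1: (V_1 - 5)/10 + (V_1 - 0)/300 = 0
Collecting terms: 0.1033 × V_1 = 0.5  =>  V_1 = 4.839 V
Power in each resistor, P = (ΔV)²/R:
  P_R1 = (5 - 4.839)²/10 = 0.002601 W
  P_R2 = (4.839 - 0)²/300 = 0.07804 W
P_total = P_R1 + P_R2 = 0.08065 W

Final answer: 0.08065 W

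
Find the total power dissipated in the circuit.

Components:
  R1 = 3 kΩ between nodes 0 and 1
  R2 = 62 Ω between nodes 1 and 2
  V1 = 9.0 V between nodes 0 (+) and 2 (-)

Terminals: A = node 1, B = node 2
Nodal analysis, taking node 2 as the 0 V reference.
Source V1 fixes V_0 = 9 V.
KCL at each unknown node (sum of currents leaving = 0; resistances in Ω):
  Node 1: (V_1 - 9)/3000 + (V_1 - 0)/62 = 0
Collecting terms: 0.01646 × V_1 = 0.003  =>  V_1 = 0.1822 V
Power in each resistor, P = (ΔV)²/R:
  P_R1 = (9 - 0.1822)²/3000 = 0.02592 W
  P_R2 = (0.1822 - 0)²/62 = 0.0005356 W
P_total = P_R1 + P_R2 = 0.02645 W

Final answer: 0.02645 W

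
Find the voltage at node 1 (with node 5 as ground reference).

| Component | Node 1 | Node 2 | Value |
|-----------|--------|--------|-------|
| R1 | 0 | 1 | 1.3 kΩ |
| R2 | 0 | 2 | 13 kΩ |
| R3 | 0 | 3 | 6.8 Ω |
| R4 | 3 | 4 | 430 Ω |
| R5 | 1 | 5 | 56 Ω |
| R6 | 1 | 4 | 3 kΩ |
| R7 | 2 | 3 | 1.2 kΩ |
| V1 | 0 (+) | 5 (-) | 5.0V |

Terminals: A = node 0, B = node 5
Nodal analysis, taking node 5 as the 0 V reference.
Source V1 fixes V_0 = 5 V.
KCL at each unknown node (sum of currents leaving = 0; resistances in Ω):
  Node 1: (V_1 - 5)/1300 + (V_1 - 0)/56 + (V_1 - V_4)/3000 = 0
  Node 2: (V_2 - 5)/13000 + (V_2 - V_3)/1200 = 0
  Node 3: (V_3 - 5)/6.8 + (V_3 - V_4)/430 + (V_3 - V_2)/1200 = 0
  Node 4: (V_4 - V_3)/430 + (V_4 - V_1)/3000 = 0
Collecting terms (coefficients in siemens):
  0.01896·V_1 - 0.0003333·V_4 = 0.003846
  0.0009103·V_2 - 0.0008333·V_3 = 0.0003846
  0.1502·V_3 - 0.0008333·V_2 - 0.002326·V_4 = 0.7353
  0.002659·V_4 - 0.0003333·V_1 - 0.002326·V_3 = 0
Solving these 4 simultaneous equations (Gaussian elimination) gives:
  V_1 = 0.2802 V, V_2 = 4.991 V, V_3 = 4.991 V, V_4 = 4.4 V
The requested potential is V_1 = 0.2802 V.

Final answer: V_1 = 0.2802 V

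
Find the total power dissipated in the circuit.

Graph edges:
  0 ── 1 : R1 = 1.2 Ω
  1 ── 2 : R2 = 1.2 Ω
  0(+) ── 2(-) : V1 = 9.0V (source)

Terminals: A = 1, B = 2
Nodal analysis, taking node 2 as the 0 V reference.
Source V1 fixes V_0 = 9 V.
KCL at each unknown node (sum of currents leaving = 0; resistances in Ω):
  Node 1: (V_1 - 9)/1.2 + (V_1 - 0)/1.2 = 0
Collecting terms: 1.667 × V_1 = 7.5  =>  V_1 = 4.5 V
Power in each resistor, P = (ΔV)²/R:
  P_R1 = (9 - 4.5)²/1.2 = 16.88 W
  P_R2 = (4.5 - 0)²/1.2 = 16.88 W
P_total = P_R1 + P_R2 = 33.75 W

Final answer: 33.75 W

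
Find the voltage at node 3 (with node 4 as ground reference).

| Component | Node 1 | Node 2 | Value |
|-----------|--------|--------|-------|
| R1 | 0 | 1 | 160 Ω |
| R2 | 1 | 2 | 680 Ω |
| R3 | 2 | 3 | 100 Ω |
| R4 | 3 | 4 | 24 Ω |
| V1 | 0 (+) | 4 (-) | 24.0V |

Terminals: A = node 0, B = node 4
Nodal analysis, taking node 4 as the 0 V reference.
Source V1 fixes V_0 = 24 V.
KCL at each unknown node (sum of currents leaving = 0; resistances in Ω):
  Node 1: (V_1 - 24)/160 + (V_1 - V_2)/680 = 0
  Node 2: (V_2 - V_1)/680 + (V_2 - V_3)/100 = 0
  Node 3: (V_3 - V_2)/100 + (V_3 - 0)/24 = 0
Collecting terms (coefficients in siemens):
  0.007721·V_1 - 0.001471·V_2 = 0.15
  0.01147·V_2 - 0.001471·V_1 - 0.01·V_3 = 0
  0.05167·V_3 - 0.01·V_2 = 0
Solving these 3 simultaneous equations (Gaussian elimination) gives:
  V_1 = 20.02 V, V_2 = 3.087 V, V_3 = 0.5975 V
The requested potential is V_3 = 0.5975 V.

Final answer: V_3 = 0.5975 V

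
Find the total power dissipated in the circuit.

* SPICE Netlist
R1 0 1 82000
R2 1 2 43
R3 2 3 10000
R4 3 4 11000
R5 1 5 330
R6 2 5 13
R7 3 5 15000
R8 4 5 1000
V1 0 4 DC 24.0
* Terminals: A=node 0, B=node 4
Nodal analysis, taking node 4 as the 0 V reference.
Source V1 fixes V_0 = 24 V.
KCL at each unknown node (sum of currents leaving = 0; resistances in Ω):
  Node 1: (V_1 - 24)/82000 + (V_1 - V_2)/43 + (V_1 - V_5)/330 = 0
  Node 2: (V_2 - V_1)/43 + (V_2 - V_3)/10000 + (V_2 - V_5)/13 = 0
  Node 3: (V_3 - V_2)/10000 + (V_3 - 0)/11000 + (V_3 - V_5)/15000 = 0
  Node 5: (V_5 - V_1)/330 + (V_5 - V_2)/13 + (V_5 - V_3)/15000 + (V_5 - 0)/1000 = 0
Collecting terms (coefficients in siemens):
  0.0263·V_1 - 0.02326·V_2 - 0.00303·V_5 = 0.0002927
  0.1003·V_2 - 0.02326·V_1 - 0.0001·V_3 - 0.07692·V_5 = 0
  0.0002576·V_3 - 0.0001·V_2 - 0.00006667·V_5 = 0
  0.08102·V_5 - 0.00303·V_1 - 0.07692·V_2 - 0.00006667·V_3 = 0
Solving these 4 simultaneous equations (Gaussian elimination) gives:
  V_1 = 0.2868 V, V_2 = 0.2761 V, V_3 = 0.1779 V, V_5 = 0.273 V
Power in each resistor, P = (ΔV)²/R:
  P_R1 = (24 - 0.2868)²/82000 = 0.006858 W
  P_R2 = (0.2868 - 0.2761)²/43 = 0.000002635 W
  P_R3 = (0.2761 - 0.1779)²/10000 = 0.0000009653 W
  P_R4 = (0.1779 - 0)²/11000 = 0.000002876 W
  P_R5 = (0.2868 - 0.273)²/330 = 0.0000005717 W
  P_R6 = (0.2761 - 0.273)²/13 = 0.0000007347 W
  P_R7 = (0.1779 - 0.273)²/15000 = 0.0000006037 W
  P_R8 = (0 - 0.273)²/1000 = 0.00007454 W
P_total = P_R1 + P_R2 + P_R3 + P_R4 + P_R5 + P_R6 + P_R7 + P_R8 = 0.00694 W

Final answer: 0.00694 W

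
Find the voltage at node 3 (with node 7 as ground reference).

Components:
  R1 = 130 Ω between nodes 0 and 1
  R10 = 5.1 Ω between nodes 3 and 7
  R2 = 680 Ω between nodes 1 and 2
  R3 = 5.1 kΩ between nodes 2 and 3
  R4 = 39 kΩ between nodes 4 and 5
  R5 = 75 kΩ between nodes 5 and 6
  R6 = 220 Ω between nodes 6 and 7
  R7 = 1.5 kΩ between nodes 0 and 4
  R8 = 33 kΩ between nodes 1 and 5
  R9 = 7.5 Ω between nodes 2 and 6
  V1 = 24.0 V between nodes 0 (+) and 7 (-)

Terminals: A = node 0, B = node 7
Nodal analysis, taking node 7 as the 0 V reference.
Source V1 fixes V_0 = 24 V.
KCL at each unknown node (sum of currents leaving = 0; resistances in Ω):
  Node 1: (V_1 - 24)/130 + (V_1 - V_2)/680 + (V_1 - V_5)/33000 = 0
  Node 2: (V_2 - V_1)/680 + (V_2 - V_3)/5100 + (V_2 - V_6)/7.5 = 0
  Node 3: (V_3 - V_2)/5100 + (V_3 - 0)/5.1 = 0
  Node 4: (V_4 - V_5)/39000 + (V_4 - 24)/1500 = 0
  Node 5: (V_5 - V_4)/39000 + (V_5 - V_6)/75000 + (V_5 - V_1)/33000 = 0
  Node 6: (V_6 - V_5)/75000 + (V_6 - 0)/220 + (V_6 - V_2)/7.5 = 0
Collecting terms (coefficients in siemens):
  0.009193·V_1 - 0.001471·V_2 - 0.0000303·V_5 = 0.1846
  0.135·V_2 - 0.001471·V_1 - 0.0001961·V_3 - 0.1333·V_6 = 0
  0.1963·V_3 - 0.0001961·V_2 = 0
  0.0006923·V_4 - 0.00002564·V_5 = 0.016
  0.00006928·V_5 - 0.0000303·V_1 - 0.00002564·V_4 - 0.00001333·V_6 = 0
  0.1379·V_6 - 0.1333·V_2 - 0.00001333·V_5 = 0
Solving these 6 simultaneous equations (Gaussian elimination) gives:
  V_1 = 20.96 V, V_2 = 5.115 V, V_3 = 0.00511 V, V_4 = 23.81 V
  V_5 = 18.93 V, V_6 = 4.948 V
The requested potential is V_3 = 0.00511 V.

Final answer: V_3 = 0.00511 V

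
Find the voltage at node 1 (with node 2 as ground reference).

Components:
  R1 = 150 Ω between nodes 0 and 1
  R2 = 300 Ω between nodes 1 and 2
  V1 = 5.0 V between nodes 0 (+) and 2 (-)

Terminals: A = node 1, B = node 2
Nodal analysis, taking node 2 as the 0 V reference.
Source V1 fixes V_0 = 5 V.
KCL at each unknown node (sum of currents leaving = 0; resistances in Ω):
  Node 1: (V_1 - 5)/150 + (V_1 - 0)/300 = 0
Collecting terms: 0.01 × V_1 = 0.03333  =>  V_1 = 3.333 V
The requested potential is V_1 = 3.333 V.

Final answer: V_1 = 3.333 V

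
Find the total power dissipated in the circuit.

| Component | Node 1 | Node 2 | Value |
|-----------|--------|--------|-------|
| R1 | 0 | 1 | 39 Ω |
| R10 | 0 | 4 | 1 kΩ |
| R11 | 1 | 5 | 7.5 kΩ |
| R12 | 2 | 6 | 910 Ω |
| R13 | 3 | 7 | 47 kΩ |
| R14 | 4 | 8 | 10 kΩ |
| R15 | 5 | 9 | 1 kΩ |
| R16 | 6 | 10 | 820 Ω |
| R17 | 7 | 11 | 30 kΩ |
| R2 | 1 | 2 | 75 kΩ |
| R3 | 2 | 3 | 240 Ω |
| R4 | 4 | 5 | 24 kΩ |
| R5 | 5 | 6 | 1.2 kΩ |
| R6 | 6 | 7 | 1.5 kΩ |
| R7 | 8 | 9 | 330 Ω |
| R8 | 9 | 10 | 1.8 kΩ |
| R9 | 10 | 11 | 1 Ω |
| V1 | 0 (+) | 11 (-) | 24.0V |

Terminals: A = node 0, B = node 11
Nodal analysis, taking node 11 as the 0 V reference.
Source V1 fixes V_0 = 24 V.
KCL at each unknown node (sum of currents leaving = 0; resistances in Ω):
  Node 1: (V_1 - 24)/39 + (V_1 - V_2)/75000 + (V_1 - V_5)/7500 = 0
  Node 2: (V_2 - V_1)/75000 + (V_2 - V_3)/240 + (V_2 - V_6)/910 = 0
  Node 3: (V_3 - V_2)/240 + (V_3 - V_7)/47000 = 0
  Node 4: (V_4 - V_5)/24000 + (V_4 - 24)/1000 + (V_4 - V_8)/10000 = 0
  Node 5: (V_5 - V_4)/24000 + (V_5 - V_6)/1200 + (V_5 - V_1)/7500 + (V_5 - V_9)/1000 = 0
  Node 6: (V_6 - V_5)/1200 + (V_6 - V_7)/1500 + (V_6 - V_2)/910 + (V_6 - V_10)/820 = 0
  Node 7: (V_7 - V_6)/1500 + (V_7 - V_3)/47000 + (V_7 - 0)/30000 = 0
  Node 8: (V_8 - V_9)/330 + (V_8 - V_4)/10000 = 0
  Node 9: (V_9 - V_8)/330 + (V_9 - V_10)/1800 + (V_9 - V_5)/1000 = 0
  Node 10: (V_10 - V_9)/1800 + (V_10 - 0)/1 + (V_10 - V_6)/820 = 0
Collecting terms (coefficients in siemens):
  0.02579·V_1 - 0.00001333·V_2 - 0.0001333·V_5 = 0.6154
  0.005279·V_2 - 0.00001333·V_1 - 0.004167·V_3 - 0.001099·V_6 = 0
  0.004188·V_3 - 0.004167·V_2 - 0.00002128·V_7 = 0
  0.001142·V_4 - 0.00004167·V_5 - 0.0001·V_8 = 0.024
  0.002008·V_5 - 0.0001333·V_1 - 0.00004167·V_4 - 0.0008333·V_6 - 0.001·V_9 = 0
  0.003818·V_6 - 0.001099·V_2 - 0.0008333·V_5 - 0.0006667·V_7 - 0.00122·V_10 = 0
  0.0007213·V_7 - 0.00002128·V_3 - 0.0006667·V_6 = 0
  0.00313·V_8 - 0.0001·V_4 - 0.00303·V_9 = 0
  0.004586·V_9 - 0.001·V_5 - 0.00303·V_8 - 0.0005556·V_10 = 0
  1.002·V_10 - 0.00122·V_6 - 0.0005556·V_9 = 0
Solving these 10 simultaneous equations (Gaussian elimination) gives:
  V_1 = 23.89 V, V_2 = 2.438 V, V_3 = 2.437 V, V_4 = 21.64 V
  V_5 = 5.115 V, V_6 = 2.185 V, V_7 = 2.091 V, V_8 = 4.917 V
  V_9 = 4.365 V, V_10 = 0.005081 V
Power in each resistor, P = (ΔV)²/R:
  P_R1 = (24 - 23.89)²/39 = 0.0003035 W
  P_R2 = (23.89 - 2.438)²/75000 = 0.006136 W
  P_R3 = (2.438 - 2.437)²/240 = 0.00000001296 W
  P_R4 = (21.64 - 5.115)²/24000 = 0.01138 W
  P_R5 = (5.115 - 2.185)²/1200 = 0.007156 W
  P_R6 = (2.185 - 2.091)²/1500 = 0.000005834 W
  P_R7 = (4.917 - 4.365)²/330 = 0.0009228 W
  P_R8 = (4.365 - 0.005081)²/1800 = 0.01056 W
  P_R9 = (0.005081 - 0)²/1 = 0.00002581 W
  P_R10 = (24 - 21.64)²/1000 = 0.005573 W
  P_R11 = (23.89 - 5.115)²/7500 = 0.04701 W
  P_R12 = (2.438 - 2.185)²/910 = 0.00007068 W
  P_R13 = (2.437 - 2.091)²/47000 = 0.000002538 W
  P_R14 = (21.64 - 4.917)²/10000 = 0.02796 W
  P_R15 = (5.115 - 4.365)²/1000 = 0.0005626 W
  P_R16 = (2.185 - 0.005081)²/820 = 0.005794 W
  P_R17 = (2.091 - 0)²/30000 = 0.0001458 W
P_total = P_R1 + P_R2 + P_R3 + P_R4 + P_R5 + P_R6 + P_R7 + P_R8 + P_R9 + P_R10 + P_R11 + P_R12 + P_R13 + P_R14 + P_R15 + P_R16 + P_R17 = 0.1236 W

Final answer: 0.1236 W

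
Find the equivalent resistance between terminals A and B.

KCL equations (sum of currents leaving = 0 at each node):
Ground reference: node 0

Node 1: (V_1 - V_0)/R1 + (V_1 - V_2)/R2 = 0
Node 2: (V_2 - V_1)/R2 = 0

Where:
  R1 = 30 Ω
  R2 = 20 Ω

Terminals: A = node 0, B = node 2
Reduce the network between node 0 (A) and node 2 (B) by series/parallel combination:
  Rs1 = R1 + R2 (series, joined only at node 1) = 30 + 20 = 50 Ω
R_eq = 50 Ω

Final answer: 50 Ω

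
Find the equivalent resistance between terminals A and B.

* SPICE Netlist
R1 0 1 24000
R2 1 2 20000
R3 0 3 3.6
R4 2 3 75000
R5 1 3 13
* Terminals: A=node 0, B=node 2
The network is not a plain series/parallel combination. Inject a 1 A test current into terminal A (node 0) and return it from terminal B (node 2); then R_eq = V_A / (1 A).
Nodal analysis, taking node 2 as the 0 V reference.
Current source I_test pushes 1 A into node 0 and draws it out of node 2.
KCL at each unknown node (sum of currents leaving = 0; resistances in Ω):
  Node 0: (V_0 - V_1)/24000 + (V_0 - V_3)/3.6 - 1 = 0
  Node 1: (V_1 - V_0)/24000 + (V_1 - 0)/20000 + (V_1 - V_3)/13 = 0
  Node 3: (V_3 - V_0)/3.6 + (V_3 - V_1)/13 + (V_3 - 0)/75000 = 0
Collecting terms (coefficients in siemens):
  0.2778·V_0 - 0.00004167·V_1 - 0.2778·V_3 = 1
  0.07701·V_1 - 0.00004167·V_0 - 0.07692·V_3 = 0
  0.3547·V_3 - 0.2778·V_0 - 0.07692·V_1 = 0
Solving these 3 simultaneous equations (Gaussian elimination) gives:
  V_0 = 15800 V, V_1 = 15790 V, V_3 = 15800 V
R_eq = V_0 / 1 A = 15800 Ω = 15.8 kΩ

Final answer: 15.8 kΩ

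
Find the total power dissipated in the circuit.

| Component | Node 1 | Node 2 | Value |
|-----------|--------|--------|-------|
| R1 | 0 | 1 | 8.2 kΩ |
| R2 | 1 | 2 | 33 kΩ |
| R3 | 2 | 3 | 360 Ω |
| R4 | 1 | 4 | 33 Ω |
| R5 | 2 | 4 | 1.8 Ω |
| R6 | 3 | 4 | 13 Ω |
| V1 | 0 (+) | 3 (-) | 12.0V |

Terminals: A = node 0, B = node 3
Nodal analysis, taking node 3 as the 0 V reference.
Source V1 fixes V_0 = 12 V.
KCL at each unknown node (sum of currents leaving = 0; resistances in Ω):
  Node 1: (V_1 - 12)/8200 + (V_1 - V_2)/33000 + (V_1 - V_4)/33 = 0
  Node 2: (V_2 - V_1)/33000 + (V_2 - 0)/360 + (V_2 - V_4)/1.8 = 0
  Node 4: (V_4 - V_1)/33 + (V_4 - V_2)/1.8 + (V_4 - 0)/13 = 0
Collecting terms (coefficients in siemens):
  0.03046·V_1 - 0.0000303·V_2 - 0.0303·V_4 = 0.001463
  0.5584·V_2 - 0.0000303·V_1 - 0.5556·V_4 = 0
  0.6628·V_4 - 0.0303·V_1 - 0.5556·V_2 = 0
Solving these 3 simultaneous equations (Gaussian elimination) gives:
  V_1 = 0.06624 V, V_2 = 0.01817 V, V_4 = 0.01826 V
Power in each resistor, P = (ΔV)²/R:
  P_R1 = (12 - 0.06624)²/8200 = 0.01737 W
  P_R2 = (0.06624 - 0.01817)²/33000 = 0.00000007001 W
  P_R3 = (0.01817 - 0)²/360 = 0.0000009176 W
  P_R4 = (0.06624 - 0.01826)²/33 = 0.00006975 W
  P_R5 = (0.01817 - 0.01826)²/1.8 = 0.000000004327 W
  P_R6 = (0 - 0.01826)²/13 = 0.00002566 W
P_total = P_R1 + P_R2 + P_R3 + P_R4 + P_R5 + P_R6 = 0.01746 W

Final answer: 0.01746 W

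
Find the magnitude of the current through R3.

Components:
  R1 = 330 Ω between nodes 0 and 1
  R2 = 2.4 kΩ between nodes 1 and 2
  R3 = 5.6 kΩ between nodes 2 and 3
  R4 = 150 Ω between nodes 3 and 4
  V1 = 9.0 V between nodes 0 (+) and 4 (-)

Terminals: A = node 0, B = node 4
Nodal analysis, taking node 4 as the 0 V reference.
Source V1 fixes V_0 = 9 V.
KCL at each unknown node (sum of currents leaving = 0; resistances in Ω):
  Node 1: (V_1 - 9)/330 + (V_1 - V_2)/2400 = 0
  Node 2: (V_2 - V_1)/2400 + (V_2 - V_3)/5600 = 0
  Node 3: (V_3 - V_2)/5600 + (V_3 - 0)/150 = 0
Collecting terms (coefficients in siemens):
  0.003447·V_1 - 0.0004167·V_2 = 0.02727
  0.0005952·V_2 - 0.0004167·V_1 - 0.0001786·V_3 = 0
  0.006845·V_3 - 0.0001786·V_2 = 0
Solving these 3 simultaneous equations (Gaussian elimination) gives:
  V_1 = 8.65 V, V_2 = 6.103 V, V_3 = 0.1592 V
I_R3 = (V_2 - V_3)/R3 = (6.103 - 0.1592)/5600 = 0.001061 A
|I_R3| = 0.001061 A

Final answer: |I_R3| = 0.001061 A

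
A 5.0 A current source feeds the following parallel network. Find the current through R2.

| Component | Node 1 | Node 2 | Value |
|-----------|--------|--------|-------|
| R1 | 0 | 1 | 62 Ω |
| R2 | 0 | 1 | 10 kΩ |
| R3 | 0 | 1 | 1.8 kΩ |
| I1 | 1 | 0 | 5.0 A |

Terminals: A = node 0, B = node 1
All resistors sit directly between nodes 0 and 1, so they are in parallel and share one voltage V; the full source current 5 A splits among them.
1/R_par = 1/62 + 1/10000 + 1/1800 = 0.01678 S  =>  R_par = 59.58 Ω
V = I × R_par = 5 × 59.58 = 297.9 V
I_R2 = V/R2 = 297.9/10000 = 0.02979 A

Final answer: 0.02979 A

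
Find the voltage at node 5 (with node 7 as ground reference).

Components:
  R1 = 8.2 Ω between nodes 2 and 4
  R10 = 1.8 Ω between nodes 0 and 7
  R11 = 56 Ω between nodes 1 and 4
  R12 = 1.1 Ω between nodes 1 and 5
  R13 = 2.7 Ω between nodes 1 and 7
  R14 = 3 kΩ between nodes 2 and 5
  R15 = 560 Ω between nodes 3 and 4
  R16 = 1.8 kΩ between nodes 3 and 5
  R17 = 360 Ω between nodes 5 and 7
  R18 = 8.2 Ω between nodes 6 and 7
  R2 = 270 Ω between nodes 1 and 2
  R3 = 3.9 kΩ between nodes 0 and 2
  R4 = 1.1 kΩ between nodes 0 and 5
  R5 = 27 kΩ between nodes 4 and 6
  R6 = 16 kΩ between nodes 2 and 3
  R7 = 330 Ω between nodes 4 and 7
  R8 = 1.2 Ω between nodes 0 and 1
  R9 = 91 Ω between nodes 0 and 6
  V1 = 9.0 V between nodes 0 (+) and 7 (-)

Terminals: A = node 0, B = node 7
Nodal analysis, taking node 7 as the 0 V reference.
Source V1 fixes V_0 = 9 V.
KCL at each unknown node (sum of currents leaving = 0; resistances in Ω):
  Node 1: (V_1 - V_2)/270 + (V_1 - 9)/1.2 + (V_1 - V_4)/56 + (V_1 - V_5)/1.1 + (V_1 - 0)/2.7 = 0
  Node 2: (V_2 - V_4)/8.2 + (V_2 - V_1)/270 + (V_2 - 9)/3900 + (V_2 - V_3)/16000 + (V_2 - V_5)/3000 = 0
  Node 3: (V_3 - V_2)/16000 + (V_3 - V_4)/560 + (V_3 - V_5)/1800 = 0
  Node 4: (V_4 - V_2)/8.2 + (V_4 - V_6)/27000 + (V_4 - 0)/330 + (V_4 - V_1)/56 + (V_4 - V_3)/560 = 0
  Node 5: (V_5 - 9)/1100 + (V_5 - V_1)/1.1 + (V_5 - V_2)/3000 + (V_5 - V_3)/1800 + (V_5 - 0)/360 = 0
  Node 6: (V_6 - V_4)/27000 + (V_6 - 9)/91 + (V_6 - 0)/8.2 = 0
Collecting terms (coefficients in siemens):
  2.134·V_1 - 0.003704·V_2 - 0.01786·V_4 - 0.9091·V_5 = 7.5
  0.1263·V_2 - 0.003704·V_1 - 0.0000625·V_3 - 0.122·V_4 - 0.0003333·V_5 = 0.002308
  0.002404·V_3 - 0.0000625·V_2 - 0.001786·V_4 - 0.0005556·V_5 = 0
  0.1447·V_4 - 0.01786·V_1 - 0.122·V_2 - 0.001786·V_3 - 0.00003704·V_6 = 0
  0.9137·V_5 - 0.9091·V_1 - 0.0003333·V_2 - 0.0005556·V_3 = 0.008182
  0.133·V_6 - 0.00003704·V_4 = 0.0989
Solving these 6 simultaneous equations (Gaussian elimination) gives:
  V_1 = 6.205 V, V_2 = 5.517 V, V_3 = 5.65 V, V_4 = 5.487 V
  V_5 = 6.189 V, V_6 = 0.7453 V
The requested potential is V_5 = 6.189 V.

Final answer: V_5 = 6.189 V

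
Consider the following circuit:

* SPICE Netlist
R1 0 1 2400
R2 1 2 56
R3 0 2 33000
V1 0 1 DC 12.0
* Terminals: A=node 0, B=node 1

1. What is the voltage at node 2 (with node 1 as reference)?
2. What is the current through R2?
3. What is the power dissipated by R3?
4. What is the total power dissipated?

Nodal analysis, taking node 1 as the 0 V reference.
Source V1 fixes V_0 = 12 V.
KCL at each unknown node (sum of currents leaving = 0; resistances in Ω):
  Node 2: (V_2 - 0)/56 + (V_2 - 12)/33000 = 0
Collecting terms: 0.01789 × V_2 = 0.0003636  =>  V_2 = 0.02033 V
Part 1:
  Read off the nodal solution: V_2 = 0.02033 V
Part 2:
  I_R2 = (V_1 - V_2)/R2 = (0 - 0.02033)/56 = -0.000363 A
  Magnitude: I_R2 = 0.000363 A
Part 3:
  I_R3 = (V_0 - V_2)/R3 = (12 - 0.02033)/33000 = 0.000363 A
  P_R3 = I_R3² × R3 = (0.000363)² × 33000 = 0.004349 W
Part 4:
  Power in each resistor, P = (ΔV)²/R:
    P_R1 = (12 - 0)²/2400 = 0.06 W
    P_R2 = (0 - 0.02033)²/56 = 0.00000738 W
    P_R3 = (12 - 0.02033)²/33000 = 0.004349 W
  P_total = P_R1 + P_R2 + P_R3 = 0.06436 W

Final answers:
1. V_2 = 0.02033 V
2. I_R2 = 0.000363 A
3. P_R3 = 0.004349 W
4. P_total = 0.06436 W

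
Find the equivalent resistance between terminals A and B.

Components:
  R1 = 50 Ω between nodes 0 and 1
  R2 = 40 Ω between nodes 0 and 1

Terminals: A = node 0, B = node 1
Reduce the network between node 0 (A) and node 1 (B) by series/parallel combination:
  Rp1 = R1 ‖ R2 (parallel, both between nodes 0 and 1) = 1/(1/50 + 1/40) = 22.22 Ω
R_eq = 22.22 Ω

Final answer: 22.22 Ω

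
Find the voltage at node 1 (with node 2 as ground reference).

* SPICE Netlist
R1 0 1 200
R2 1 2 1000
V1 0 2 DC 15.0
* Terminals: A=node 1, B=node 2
Nodal analysis, taking node 2 as the 0 V reference.
Source V1 fixes V_0 = 15 V.
KCL at each unknown node (sum of currents leaving = 0; resistances in Ω):
  Node 1: (V_1 - 15)/200 + (V_1 - 0)/1000 = 0
Collecting terms: 0.006 × V_1 = 0.075  =>  V_1 = 12.5 V
The requested potential is V_1 = 12.5 V.

Final answer: V_1 = 12.5 V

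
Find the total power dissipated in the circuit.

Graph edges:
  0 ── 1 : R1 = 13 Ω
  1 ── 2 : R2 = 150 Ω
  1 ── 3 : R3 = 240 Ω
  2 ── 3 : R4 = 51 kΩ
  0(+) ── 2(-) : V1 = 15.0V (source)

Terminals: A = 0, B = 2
Nodal analysis, taking node 2 as the 0 V reference.
Source V1 fixes V_0 = 15 V.
KCL at each unknown node (sum of currents leaving = 0; resistances in Ω):
  Node 1: (V_1 - 15)/13 + (V_1 - 0)/150 + (V_1 - V_3)/240 = 0
  Node 3: (V_3 - V_1)/240 + (V_3 - 0)/51000 = 0
Collecting terms (coefficients in siemens):
  0.08776·V_1 - 0.004167·V_3 = 1.154
  0.004186·V_3 - 0.004167·V_1 = 0
Determinant D = (0.08776)(0.004186) - (-0.004167)(-0.004167) = 0.00035
V_1 = [(1.154)(0.004186) - (-0.004167)(0)]/D = 13.8 V
V_3 = [(0.08776)(0) - (1.154)(-0.004167)]/D = 13.74 V
Power in each resistor, P = (ΔV)²/R:
  P_R1 = (15 - 13.8)²/13 = 0.1107 W
  P_R2 = (13.8 - 0)²/150 = 1.27 W
  P_R3 = (13.8 - 13.74)²/240 = 0.00001741 W
  P_R4 = (0 - 13.74)²/51000 = 0.003699 W
P_total = P_R1 + P_R2 + P_R3 + P_R4 = 1.384 W

Final answer: 1.384 W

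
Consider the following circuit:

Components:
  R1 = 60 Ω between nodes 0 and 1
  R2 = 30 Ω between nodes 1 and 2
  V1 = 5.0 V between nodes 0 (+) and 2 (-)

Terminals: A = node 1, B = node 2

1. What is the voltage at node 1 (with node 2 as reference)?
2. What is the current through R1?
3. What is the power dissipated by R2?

Nodal analysis, taking node 2 as the 0 V reference.
Source V1 fixes V_0 = 5 V.
KCL at each unknown node (sum of currents leaving = 0; resistances in Ω):
  Node 1: (V_1 - 5)/60 + (V_1 - 0)/30 = 0
Collecting terms: 0.05 × V_1 = 0.08333  =>  V_1 = 1.667 V
Part 1:
  Read off the nodal solution: V_1 = 1.667 V
Part 2:
  I_R1 = (V_0 - V_1)/R1 = (5 - 1.667)/60 = 0.05556 A
  Magnitude: I_R1 = 0.05556 A
Part 3:
  I_R2 = (V_1 - V_2)/R2 = (1.667 - 0)/30 = 0.05556 A
  P_R2 = I_R2² × R2 = (0.05556)² × 30 = 0.09259 W

Final answers:
1. V_1 = 1.667 V
2. I_R1 = 0.05556 A
3. P_R2 = 0.09259 W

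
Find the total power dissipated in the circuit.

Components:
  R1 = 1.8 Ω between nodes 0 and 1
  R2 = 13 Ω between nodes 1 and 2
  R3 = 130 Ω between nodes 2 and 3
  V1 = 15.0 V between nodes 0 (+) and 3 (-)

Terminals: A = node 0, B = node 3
Nodal analysis, taking node 3 as the 0 V reference.
Source V1 fixes V_0 = 15 V.
KCL at each unknown node (sum of currents leaving = 0; resistances in Ω):
  Node 1: (V_1 - 15)/1.8 + (V_1 - V_2)/13 = 0
  Node 2: (V_2 - V_1)/13 + (V_2 - 0)/130 = 0
Collecting terms (coefficients in siemens):
  0.6325·V_1 - 0.07692·V_2 = 8.333
  0.08462·V_2 - 0.07692·V_1 = 0
Determinant D = (0.6325)(0.08462) - (-0.07692)(-0.07692) = 0.0476
V_1 = [(8.333)(0.08462) - (-0.07692)(0)]/D = 14.81 V
V_2 = [(0.6325)(0) - (8.333)(-0.07692)]/D = 13.47 V
Power in each resistor, P = (ΔV)²/R:
  P_R1 = (15 - 14.81)²/1.8 = 0.01932 W
  P_R2 = (14.81 - 13.47)²/13 = 0.1395 W
  P_R3 = (13.47 - 0)²/130 = 1.395 W
P_total = P_R1 + P_R2 + P_R3 = 1.554 W

Final answer: 1.554 W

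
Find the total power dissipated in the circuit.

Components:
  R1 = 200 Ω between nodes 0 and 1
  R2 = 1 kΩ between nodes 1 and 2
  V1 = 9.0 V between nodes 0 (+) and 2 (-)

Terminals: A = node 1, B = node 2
Nodal analysis, taking node 2 as the 0 V reference.
Source V1 fixes V_0 = 9 V.
KCL at each unknown node (sum of currents leaving = 0; resistances in Ω):
  Node 1: (V_1 - 9)/200 + (V_1 - 0)/1000 = 0
Collecting terms: 0.006 × V_1 = 0.045  =>  V_1 = 7.5 V
Power in each resistor, P = (ΔV)²/R:
  P_R1 = (9 - 7.5)²/200 = 0.01125 W
  P_R2 = (7.5 - 0)²/1000 = 0.05625 W
P_total = P_R1 + P_R2 = 0.0675 W

Final answer: 0.0675 W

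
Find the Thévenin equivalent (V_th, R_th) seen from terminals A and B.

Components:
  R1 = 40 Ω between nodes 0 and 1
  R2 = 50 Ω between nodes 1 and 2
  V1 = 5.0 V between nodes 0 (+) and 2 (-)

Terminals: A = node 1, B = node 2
Step 1 — V_th is the open-circuit voltage V_A - V_B (nothing connected across the terminals).
Nodal analysis, taking node 2 as the 0 V reference.
Source V1 fixes V_0 = 5 V.
KCL at each unknown node (sum of currents leaving = 0; resistances in Ω):
  Node 1: (V_1 - 5)/40 + (V_1 - 0)/50 = 0
Collecting terms: 0.045 × V_1 = 0.125  =>  V_1 = 2.778 V
V_th = V_1 - V_2 = 2.778 - 0 = 2.778 V
Step 2 — R_th: zero the source — replace V1 by a short circuit (node 2 merges into node 0) — and find the resistance seen between A (node 1) and B (node 0).
Reduce the network between node 1 (A) and node 0 (B) by series/parallel combination:
  Rp1 = R1 ‖ R2 (parallel, both between nodes 0 and 1) = 1/(1/40 + 1/50) = 22.22 Ω
R_th = 22.22 Ω

Final answer: V_th = 2.778 V, R_th = 22.22 Ω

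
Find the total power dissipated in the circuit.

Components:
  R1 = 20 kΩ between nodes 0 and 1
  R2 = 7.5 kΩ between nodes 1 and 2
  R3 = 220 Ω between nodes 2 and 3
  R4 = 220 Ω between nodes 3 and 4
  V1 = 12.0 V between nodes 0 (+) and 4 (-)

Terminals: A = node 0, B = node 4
Nodal analysis, taking node 4 as the 0 V reference.
Source V1 fixes V_0 = 12 V.
KCL at each unknown node (sum of currents leaving = 0; resistances in Ω):
  Node 1: (V_1 - 12)/20000 + (V_1 - V_2)/7500 = 0
  Node 2: (V_2 - V_1)/7500 + (V_2 - V_3)/220 = 0
  Node 3: (V_3 - V_2)/220 + (V_3 - 0)/220 = 0
Collecting terms (coefficients in siemens):
  0.0001833·V_1 - 0.0001333·V_2 = 0.0006
  0.004679·V_2 - 0.0001333·V_1 - 0.004545·V_3 = 0
  0.009091·V_3 - 0.004545·V_2 = 0
Solving these 3 simultaneous equations (Gaussian elimination) gives:
  V_1 = 3.41 V, V_2 = 0.189 V, V_3 = 0.09449 V
Power in each resistor, P = (ΔV)²/R:
  P_R1 = (12 - 3.41)²/20000 = 0.003689 W
  P_R2 = (3.41 - 0.189)²/7500 = 0.001383 W
  P_R3 = (0.189 - 0.09449)²/220 = 0.00004058 W
  P_R4 = (0.09449 - 0)²/220 = 0.00004058 W
P_total = P_R1 + P_R2 + P_R3 + P_R4 = 0.005154 W

Final answer: 0.005154 W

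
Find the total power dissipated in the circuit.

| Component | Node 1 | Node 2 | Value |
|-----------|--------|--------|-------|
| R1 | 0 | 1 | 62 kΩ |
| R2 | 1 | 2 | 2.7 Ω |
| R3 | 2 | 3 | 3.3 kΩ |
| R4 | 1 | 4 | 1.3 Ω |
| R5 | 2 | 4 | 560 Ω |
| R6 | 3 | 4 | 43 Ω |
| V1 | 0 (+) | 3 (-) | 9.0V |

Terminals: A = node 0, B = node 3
Nodal analysis, taking node 3 as the 0 V reference.
Source V1 fixes V_0 = 9 V.
KCL at each unknown node (sum of currents leaving = 0; resistances in Ω):
  Node 1: (V_1 - 9)/62000 + (V_1 - V_2)/2.7 + (V_1 - V_4)/1.3 = 0
  Node 2: (V_2 - V_1)/2.7 + (V_2 - 0)/3300 + (V_2 - V_4)/560 = 0
  Node 4: (V_4 - V_1)/1.3 + (V_4 - V_2)/560 + (V_4 - 0)/43 = 0
Collecting terms (coefficients in siemens):
  1.14·V_1 - 0.3704·V_2 - 0.7692·V_4 = 0.0001452
  0.3725·V_2 - 0.3704·V_1 - 0.001786·V_4 = 0
  0.7943·V_4 - 0.7692·V_1 - 0.001786·V_2 = 0
Solving these 3 simultaneous equations (Gaussian elimination) gives:
  V_1 = 0.006341 V, V_2 = 0.006335 V, V_4 = 0.006155 V
Power in each resistor, P = (ΔV)²/R:
  P_R1 = (9 - 0.006341)²/62000 = 0.001305 W
  P_R2 = (0.006341 - 0.006335)²/2.7 = 0.00000000001355 W
  P_R3 = (0.006335 - 0)²/3300 = 0.00000001216 W
  P_R4 = (0.006341 - 0.006155)²/1.3 = 0.00000002652 W
  P_R5 = (0.006335 - 0.006155)²/560 = 0.00000000005761 W
  P_R6 = (0 - 0.006155)²/43 = 0.000000881 W
P_total = P_R1 + P_R2 + P_R3 + P_R4 + P_R5 + P_R6 = 0.001306 W

Final answer: 0.001306 W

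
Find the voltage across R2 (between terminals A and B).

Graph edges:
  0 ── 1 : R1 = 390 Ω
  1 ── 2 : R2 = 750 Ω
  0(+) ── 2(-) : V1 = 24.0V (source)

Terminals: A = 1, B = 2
R1 and R2 are in series across V1 (node 0 → node 1 → node 2), and the output A–B is taken across R2, so this is a voltage divider.
Series current: I = V1/(R1 + R2) = 24/(390 + 750) = 24/1140 = 0.02105 A
V_R2 = I × R2 = V1 × R2/(R1 + R2) = 24 × 750/1140 = 15.79 V

Final answer: 15.79 V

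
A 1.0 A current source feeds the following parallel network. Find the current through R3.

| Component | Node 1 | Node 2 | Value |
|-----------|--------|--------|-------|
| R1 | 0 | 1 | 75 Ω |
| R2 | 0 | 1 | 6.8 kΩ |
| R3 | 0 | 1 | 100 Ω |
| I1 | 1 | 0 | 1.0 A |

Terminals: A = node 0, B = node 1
All resistors sit directly between nodes 0 and 1, so they are in parallel and share one voltage V; the full source current 1 A splits among them.
1/R_par = 1/75 + 1/6800 + 1/100 = 0.02348 S  =>  R_par = 42.59 Ω
V = I × R_par = 1 × 42.59 = 42.59 V
I_R3 = V/R3 = 42.59/100 = 0.4259 A

Final answer: 0.4259 A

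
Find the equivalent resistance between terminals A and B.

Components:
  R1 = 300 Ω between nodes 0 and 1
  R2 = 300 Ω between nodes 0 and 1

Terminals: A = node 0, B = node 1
Reduce the network between node 0 (A) and node 1 (B) by series/parallel combination:
  Rp1 = R1 ‖ R2 (parallel, both between nodes 0 and 1) = 1/(1/300 + 1/300) = 150 Ω
R_eq = 150 Ω

Final answer: 150 Ω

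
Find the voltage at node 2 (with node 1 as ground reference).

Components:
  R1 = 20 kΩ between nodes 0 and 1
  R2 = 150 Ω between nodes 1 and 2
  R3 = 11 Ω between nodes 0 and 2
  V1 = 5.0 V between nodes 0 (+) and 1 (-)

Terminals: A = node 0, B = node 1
Nodal analysis, taking node 1 as the 0 V reference.
Source V1 fixes V_0 = 5 V.
KCL at each unknown node (sum of currents leaving = 0; resistances in Ω):
  Node 2: (V_2 - 0)/150 + (V_2 - 5)/11 = 0
Collecting terms: 0.09758 × V_2 = 0.4545  =>  V_2 = 4.658 V
The requested potential is V_2 = 4.658 V.

Final answer: V_2 = 4.658 V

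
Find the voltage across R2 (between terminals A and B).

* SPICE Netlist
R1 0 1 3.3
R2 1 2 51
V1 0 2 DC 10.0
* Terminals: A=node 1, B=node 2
R1 and R2 are in series across V1 (node 0 → node 1 → node 2), and the output A–B is taken across R2, so this is a voltage divider.
Series current: I = V1/(R1 + R2) = 10/(3.3 + 51) = 10/54.3 = 0.1842 A
V_R2 = I × R2 = V1 × R2/(R1 + R2) = 10 × 51/54.3 = 9.392 V

Final answer: 9.392 V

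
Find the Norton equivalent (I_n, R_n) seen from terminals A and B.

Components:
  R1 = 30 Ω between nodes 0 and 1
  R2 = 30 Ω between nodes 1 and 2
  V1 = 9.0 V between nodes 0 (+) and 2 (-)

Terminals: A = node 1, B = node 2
Find the Thévenin equivalent first; then I_n = V_th/R_th and R_n = R_th.
Step 1 — V_th is the open-circuit voltage V_A - V_B (nothing connected across the terminals).
Nodal analysis, taking node 2 as the 0 V reference.
Source V1 fixes V_0 = 9 V.
KCL at each unknown node (sum of currents leaving = 0; resistances in Ω):
  Node 1: (V_1 - 9)/30 + (V_1 - 0)/30 = 0
Collecting terms: 0.06667 × V_1 = 0.3  =>  V_1 = 4.5 V
V_th = V_1 - V_2 = 4.5 - 0 = 4.5 V
Step 2 — R_th: zero the source — replace V1 by a short circuit (node 2 merges into node 0) — and find the resistance seen between A (node 1) and B (node 0).
Reduce the network between node 1 (A) and node 0 (B) by series/parallel combination:
  Rp1 = R1 ‖ R2 (parallel, both between nodes 0 and 1) = 1/(1/30 + 1/30) = 15 Ω
R_th = 15 Ω
I_n = V_th/R_th = 4.5/15 = 0.3 A, and R_n = R_th = 15 Ω

Final answer: I_n = 0.3 A, R_n = 15 Ω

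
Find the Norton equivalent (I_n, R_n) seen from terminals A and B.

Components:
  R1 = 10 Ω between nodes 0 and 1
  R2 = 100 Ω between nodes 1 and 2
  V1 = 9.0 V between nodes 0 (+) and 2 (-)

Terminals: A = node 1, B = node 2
Find the Thévenin equivalent first; then I_n = V_th/R_th and R_n = R_th.
Step 1 — V_th is the open-circuit voltage V_A - V_B (nothing connected across the terminals).
Nodal analysis, taking node 2 as the 0 V reference.
Source V1 fixes V_0 = 9 V.
KCL at each unknown node (sum of currents leaving = 0; resistances in Ω):
  Node 1: (V_1 - 9)/10 + (V_1 - 0)/100 = 0
Collecting terms: 0.11 × V_1 = 0.9  =>  V_1 = 8.182 V
V_th = V_1 - V_2 = 8.182 - 0 = 8.182 V
Step 2 — R_th: zero the source — replace V1 by a short circuit (node 2 merges into node 0) — and find the resistance seen between A (node 1) and B (node 0).
Reduce the network between node 1 (A) and node 0 (B) by series/parallel combination:
  Rp1 = R1 ‖ R2 (parallel, both between nodes 0 and 1) = 1/(1/10 + 1/100) = 9.091 Ω
R_th = 9.091 Ω
I_n = V_th/R_th = 8.182/9.091 = 0.9 A, and R_n = R_th = 9.091 Ω

Final answer: I_n = 0.9 A, R_n = 9.091 Ω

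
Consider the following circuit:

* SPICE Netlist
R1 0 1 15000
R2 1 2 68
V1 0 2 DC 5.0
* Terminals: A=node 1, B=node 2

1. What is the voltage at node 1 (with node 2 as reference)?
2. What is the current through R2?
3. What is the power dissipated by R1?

Nodal analysis, taking node 2 as the 0 V reference.
Source V1 fixes V_0 = 5 V.
KCL at each unknown node (sum of currents leaving = 0; resistances in Ω):
  Node 1: (V_1 - 5)/15000 + (V_1 - 0)/68 = 0
Collecting terms: 0.01477 × V_1 = 0.0003333  =>  V_1 = 0.02256 V
Part 1:
  Read off the nodal solution: V_1 = 0.02256 V
Part 2:
  I_R2 = (V_1 - V_2)/R2 = (0.02256 - 0)/68 = 0.0003318 A
  Magnitude: I_R2 = 0.0003318 A
Part 3:
  I_R1 = (V_0 - V_1)/R1 = (5 - 0.02256)/15000 = 0.0003318 A
  P_R1 = I_R1² × R1 = (0.0003318)² × 15000 = 0.001652 W

Final answers:
1. V_1 = 0.02256 V
2. I_R2 = 0.0003318 A
3. P_R1 = 0.001652 W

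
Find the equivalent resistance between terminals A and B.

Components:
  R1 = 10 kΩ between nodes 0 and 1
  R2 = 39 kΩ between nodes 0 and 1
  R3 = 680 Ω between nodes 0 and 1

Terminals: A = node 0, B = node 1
Reduce the network between node 0 (A) and node 1 (B) by series/parallel combination:
  Rp1 = R1 ‖ R2 ‖ R3 (parallel, all between nodes 0 and 1) = 1/(1/10000 + 1/39000 + 1/680) = 626.5 Ω
R_eq = 626.5 Ω

Final answer: 626.5 Ω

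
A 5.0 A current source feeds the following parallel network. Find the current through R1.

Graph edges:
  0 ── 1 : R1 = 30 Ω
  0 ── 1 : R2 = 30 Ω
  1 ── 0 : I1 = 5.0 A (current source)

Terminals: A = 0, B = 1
All resistors sit directly between nodes 0 and 1, so they are in parallel and share one voltage V; the full source current 5 A splits among them.
1/R_par = 1/30 + 1/30 = 0.06667 S  =>  R_par = 15 Ω
V = I × R_par = 5 × 15 = 75 V
I_R1 = V/R1 = 75/30 = 2.5 A

Final answer: 2.5 A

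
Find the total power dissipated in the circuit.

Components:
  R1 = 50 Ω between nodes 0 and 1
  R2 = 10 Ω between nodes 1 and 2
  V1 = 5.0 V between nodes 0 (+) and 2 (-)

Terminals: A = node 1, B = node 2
Nodal analysis, taking node 2 as the 0 V reference.
Source V1 fixes V_0 = 5 V.
KCL at each unknown node (sum of currents leaving = 0; resistances in Ω):
  Node 1: (V_1 - 5)/50 + (V_1 - 0)/10 = 0
Collecting terms: 0.12 × V_1 = 0.1  =>  V_1 = 0.8333 V
Power in each resistor, P = (ΔV)²/R:
  P_R1 = (5 - 0.8333)²/50 = 0.3472 W
  P_R2 = (0.8333 - 0)²/10 = 0.06944 W
P_total = P_R1 + P_R2 = 0.4167 W

Final answer: 0.4167 W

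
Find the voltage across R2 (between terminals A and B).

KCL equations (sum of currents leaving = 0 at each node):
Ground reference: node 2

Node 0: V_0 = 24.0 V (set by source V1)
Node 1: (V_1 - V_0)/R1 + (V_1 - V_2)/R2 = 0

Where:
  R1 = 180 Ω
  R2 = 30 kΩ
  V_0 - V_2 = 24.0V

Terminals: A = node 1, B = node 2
R1 and R2 are in series across V1 (node 0 → node 1 → node 2), and the output A–B is taken across R2, so this is a voltage divider.
Series current: I = V1/(R1 + R2) = 24/(180 + 30000) = 24/30180 = 0.0007952 A
V_R2 = I × R2 = V1 × R2/(R1 + R2) = 24 × 30000/30180 = 23.86 V

Final answer: 23.86 V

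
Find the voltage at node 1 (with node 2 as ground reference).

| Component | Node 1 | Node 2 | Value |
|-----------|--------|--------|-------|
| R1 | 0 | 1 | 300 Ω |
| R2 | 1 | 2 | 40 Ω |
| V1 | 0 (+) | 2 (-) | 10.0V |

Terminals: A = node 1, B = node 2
Nodal analysis, taking node 2 as the 0 V reference.
Source V1 fixes V_0 = 10 V.
KCL at each unknown node (sum of currents leaving = 0; resistances in Ω):
  Node 1: (V_1 - 10)/300 + (V_1 - 0)/40 = 0
Collecting terms: 0.02833 × V_1 = 0.03333  =>  V_1 = 1.176 V
The requested potential is V_1 = 1.176 V.

Final answer: V_1 = 1.176 V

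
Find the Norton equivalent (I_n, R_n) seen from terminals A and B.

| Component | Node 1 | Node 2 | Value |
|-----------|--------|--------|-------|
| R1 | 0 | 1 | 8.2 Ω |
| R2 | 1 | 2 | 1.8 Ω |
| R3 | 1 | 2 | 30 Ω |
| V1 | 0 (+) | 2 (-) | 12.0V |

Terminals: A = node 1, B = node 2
Find the Thévenin equivalent first; then I_n = V_th/R_th and R_n = R_th.
Step 1 — V_th is the open-circuit voltage V_A - V_B (nothing connected across the terminals).
Nodal analysis, taking node 2 as the 0 V reference.
Source V1 fixes V_0 = 12 V.
KCL at each unknown node (sum of currents leaving = 0; resistances in Ω):
  Node 1: (V_1 - 12)/8.2 + (V_1 - 0)/1.8 + (V_1 - 0)/30 = 0
Collecting terms: 0.7108 × V_1 = 1.463  =>  V_1 = 2.059 V
V_th = V_1 - V_2 = 2.059 - 0 = 2.059 V
Step 2 — R_th: zero the source — replace V1 by a short circuit (node 2 merges into node 0) — and find the resistance seen between A (node 1) and B (node 0).
Reduce the network between node 1 (A) and node 0 (B) by series/parallel combination:
  Rp1 = R1 ‖ R2 ‖ R3 (parallel, all between nodes 0 and 1) = 1/(1/8.2 + 1/1.8 + 1/30) = 1.407 Ω
R_th = 1.407 Ω
I_n = V_th/R_th = 2.059/1.407 = 1.463 A, and R_n = R_th = 1.407 Ω

Final answer: I_n = 1.463 A, R_n = 1.407 Ω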